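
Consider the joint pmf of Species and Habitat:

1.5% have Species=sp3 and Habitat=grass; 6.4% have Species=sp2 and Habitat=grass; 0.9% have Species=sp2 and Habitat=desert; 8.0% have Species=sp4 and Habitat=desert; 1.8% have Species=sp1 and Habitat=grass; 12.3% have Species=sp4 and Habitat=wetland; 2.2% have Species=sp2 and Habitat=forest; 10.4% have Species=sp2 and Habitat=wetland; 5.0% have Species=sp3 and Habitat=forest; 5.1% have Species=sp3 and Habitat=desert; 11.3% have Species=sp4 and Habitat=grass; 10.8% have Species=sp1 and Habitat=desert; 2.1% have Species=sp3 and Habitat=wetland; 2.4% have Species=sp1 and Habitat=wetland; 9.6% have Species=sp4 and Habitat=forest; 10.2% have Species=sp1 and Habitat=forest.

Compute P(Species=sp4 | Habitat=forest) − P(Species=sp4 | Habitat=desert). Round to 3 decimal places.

P(Habitat=forest) = 0.102 + 0.022 + 0.050 + 0.096 = 0.270; P(Species=sp4 | Habitat=forest) = 0.096/0.270 = 0.3556.
P(Habitat=desert) = 0.108 + 0.009 + 0.051 + 0.080 = 0.248; P(Species=sp4 | Habitat=desert) = 0.080/0.248 = 0.3226.
Difference = 0.033.

0.033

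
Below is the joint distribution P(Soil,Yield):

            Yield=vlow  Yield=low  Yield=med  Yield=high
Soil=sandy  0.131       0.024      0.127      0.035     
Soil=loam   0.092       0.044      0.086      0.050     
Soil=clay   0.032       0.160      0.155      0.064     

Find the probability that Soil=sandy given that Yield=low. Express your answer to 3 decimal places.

P(Yield=low) = 0.024 + 0.044 + 0.160 = 0.228.
P(Soil=sandy | Yield=low) = 0.024/0.228 = 0.105.

0.105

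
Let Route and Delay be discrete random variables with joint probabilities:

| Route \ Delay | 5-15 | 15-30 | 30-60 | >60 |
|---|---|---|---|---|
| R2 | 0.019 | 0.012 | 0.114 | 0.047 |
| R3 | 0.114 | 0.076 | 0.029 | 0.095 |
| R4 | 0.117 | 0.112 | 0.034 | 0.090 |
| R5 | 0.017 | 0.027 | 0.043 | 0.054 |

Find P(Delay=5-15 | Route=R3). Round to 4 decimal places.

0.3631

P(Route=R3) = 0.114 + 0.076 + 0.029 + 0.095 = 0.314.
P(Delay=5-15 | Route=R3) = 0.114/0.314 = 0.3631.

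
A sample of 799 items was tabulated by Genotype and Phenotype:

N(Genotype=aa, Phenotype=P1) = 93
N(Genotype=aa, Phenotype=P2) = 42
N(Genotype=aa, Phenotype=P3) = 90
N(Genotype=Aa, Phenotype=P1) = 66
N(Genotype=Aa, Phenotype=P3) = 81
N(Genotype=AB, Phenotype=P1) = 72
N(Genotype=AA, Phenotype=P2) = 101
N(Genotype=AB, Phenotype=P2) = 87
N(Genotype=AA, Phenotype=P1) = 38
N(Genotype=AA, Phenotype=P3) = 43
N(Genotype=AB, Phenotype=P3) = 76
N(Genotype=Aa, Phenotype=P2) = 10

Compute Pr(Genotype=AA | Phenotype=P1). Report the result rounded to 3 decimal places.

Total with Phenotype=P1: 38 + 66 + 93 + 72 = 269.
P(Genotype=AA | Phenotype=P1) = 38/269 = 0.141.

0.141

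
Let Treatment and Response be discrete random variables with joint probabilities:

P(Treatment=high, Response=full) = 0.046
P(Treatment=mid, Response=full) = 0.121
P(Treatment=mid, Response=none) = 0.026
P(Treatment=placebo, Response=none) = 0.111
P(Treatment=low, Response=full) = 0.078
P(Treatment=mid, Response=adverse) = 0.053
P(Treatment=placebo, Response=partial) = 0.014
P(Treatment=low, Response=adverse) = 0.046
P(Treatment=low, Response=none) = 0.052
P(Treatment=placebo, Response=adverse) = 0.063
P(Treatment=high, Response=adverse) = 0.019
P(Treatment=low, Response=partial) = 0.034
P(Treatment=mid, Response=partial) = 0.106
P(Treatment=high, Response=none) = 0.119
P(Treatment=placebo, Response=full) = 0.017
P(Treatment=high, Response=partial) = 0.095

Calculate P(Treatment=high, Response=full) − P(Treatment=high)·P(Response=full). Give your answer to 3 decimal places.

-0.027

P(Treatment=high) = 0.119 + 0.095 + 0.046 + 0.019 = 0.279.
P(Response=full) = 0.017 + 0.078 + 0.121 + 0.046 = 0.262.
P(Treatment=high, Response=full) − P(Treatment=high)P(Response=full) = 0.046 − 0.279×0.262 = -0.027.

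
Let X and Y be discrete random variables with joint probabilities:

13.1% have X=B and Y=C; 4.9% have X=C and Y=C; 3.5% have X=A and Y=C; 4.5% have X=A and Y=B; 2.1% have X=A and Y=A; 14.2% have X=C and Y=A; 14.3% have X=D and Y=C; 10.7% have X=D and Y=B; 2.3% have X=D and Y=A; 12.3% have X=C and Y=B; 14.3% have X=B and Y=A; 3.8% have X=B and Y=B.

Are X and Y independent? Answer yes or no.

no

P(X=D) = 0.273 and P(Y=A) = 0.329, so their product is 0.08982, but P(X=D, Y=A) = 0.023. Since these differ, X and Y are not independent.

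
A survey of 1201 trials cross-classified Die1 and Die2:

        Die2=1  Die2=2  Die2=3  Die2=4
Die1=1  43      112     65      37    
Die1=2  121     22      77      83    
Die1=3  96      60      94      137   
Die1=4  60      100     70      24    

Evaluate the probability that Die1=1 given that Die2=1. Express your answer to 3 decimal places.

0.134

Total with Die2=1: 43 + 121 + 96 + 60 = 320.
P(Die1=1 | Die2=1) = 43/320 = 0.134.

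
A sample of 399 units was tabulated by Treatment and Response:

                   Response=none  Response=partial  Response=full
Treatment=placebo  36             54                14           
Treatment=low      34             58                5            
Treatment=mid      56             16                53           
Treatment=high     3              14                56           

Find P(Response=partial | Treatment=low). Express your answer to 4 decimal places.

0.5979

Total with Treatment=low: 34 + 58 + 5 = 97.
P(Response=partial | Treatment=low) = 58/97 = 0.5979.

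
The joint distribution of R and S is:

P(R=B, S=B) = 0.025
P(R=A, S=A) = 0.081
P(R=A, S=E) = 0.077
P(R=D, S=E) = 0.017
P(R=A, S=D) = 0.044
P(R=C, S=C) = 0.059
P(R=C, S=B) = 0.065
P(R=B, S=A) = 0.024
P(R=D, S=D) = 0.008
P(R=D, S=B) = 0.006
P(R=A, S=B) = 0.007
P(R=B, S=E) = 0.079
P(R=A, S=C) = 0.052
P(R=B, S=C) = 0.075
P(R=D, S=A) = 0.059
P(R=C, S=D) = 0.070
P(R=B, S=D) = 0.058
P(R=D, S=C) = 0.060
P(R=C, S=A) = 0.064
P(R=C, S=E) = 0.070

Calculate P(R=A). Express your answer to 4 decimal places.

P(R=A) = 0.081 + 0.007 + 0.052 + 0.044 + 0.077 = 0.261.

0.2610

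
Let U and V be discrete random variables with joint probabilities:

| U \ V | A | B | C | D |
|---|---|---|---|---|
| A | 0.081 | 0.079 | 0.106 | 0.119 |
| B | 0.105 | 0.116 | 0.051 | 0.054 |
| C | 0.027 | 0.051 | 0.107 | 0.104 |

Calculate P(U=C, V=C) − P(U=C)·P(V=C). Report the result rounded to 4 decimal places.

0.0307

P(U=C) = 0.027 + 0.051 + 0.107 + 0.104 = 0.289.
P(V=C) = 0.106 + 0.051 + 0.107 = 0.264.
P(U=C, V=C) − P(U=C)P(V=C) = 0.107 − 0.289×0.264 = 0.0307.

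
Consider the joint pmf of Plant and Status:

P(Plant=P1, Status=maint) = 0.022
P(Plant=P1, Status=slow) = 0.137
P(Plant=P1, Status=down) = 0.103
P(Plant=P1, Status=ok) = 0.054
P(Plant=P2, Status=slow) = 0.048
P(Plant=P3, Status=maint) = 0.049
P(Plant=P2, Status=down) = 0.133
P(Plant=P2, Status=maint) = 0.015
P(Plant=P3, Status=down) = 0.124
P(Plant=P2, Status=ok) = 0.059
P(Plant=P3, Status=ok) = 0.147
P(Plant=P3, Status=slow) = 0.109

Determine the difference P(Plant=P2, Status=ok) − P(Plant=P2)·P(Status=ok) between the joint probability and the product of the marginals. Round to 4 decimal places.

-0.0073

P(Plant=P2) = 0.059 + 0.048 + 0.133 + 0.015 = 0.255.
P(Status=ok) = 0.054 + 0.059 + 0.147 = 0.260.
P(Plant=P2, Status=ok) − P(Plant=P2)P(Status=ok) = 0.059 − 0.255×0.260 = -0.0073.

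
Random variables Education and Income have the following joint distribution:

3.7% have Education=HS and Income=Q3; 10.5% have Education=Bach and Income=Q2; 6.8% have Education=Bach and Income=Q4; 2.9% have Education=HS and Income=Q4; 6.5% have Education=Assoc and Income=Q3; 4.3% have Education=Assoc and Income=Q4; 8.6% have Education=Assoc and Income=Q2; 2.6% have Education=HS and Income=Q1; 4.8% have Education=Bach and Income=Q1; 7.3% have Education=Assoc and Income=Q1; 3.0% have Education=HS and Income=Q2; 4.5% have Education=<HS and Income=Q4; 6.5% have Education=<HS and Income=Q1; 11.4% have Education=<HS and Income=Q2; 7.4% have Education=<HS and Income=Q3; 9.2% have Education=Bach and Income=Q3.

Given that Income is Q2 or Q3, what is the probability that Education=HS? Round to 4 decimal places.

0.1111

P(Income=Q2) = 0.114 + 0.030 + 0.086 + 0.105 = 0.335.
P(Income=Q3) = 0.074 + 0.037 + 0.065 + 0.092 = 0.268.
P(Income ∈ {Q2, Q3}) = 0.335 + 0.268 = 0.603; P(Education=HS, Income ∈ {Q2, Q3}) = 0.030 + 0.037 = 0.067.
P(Education=HS | Income ∈ {Q2, Q3}) = 0.067/0.603 = 0.1111.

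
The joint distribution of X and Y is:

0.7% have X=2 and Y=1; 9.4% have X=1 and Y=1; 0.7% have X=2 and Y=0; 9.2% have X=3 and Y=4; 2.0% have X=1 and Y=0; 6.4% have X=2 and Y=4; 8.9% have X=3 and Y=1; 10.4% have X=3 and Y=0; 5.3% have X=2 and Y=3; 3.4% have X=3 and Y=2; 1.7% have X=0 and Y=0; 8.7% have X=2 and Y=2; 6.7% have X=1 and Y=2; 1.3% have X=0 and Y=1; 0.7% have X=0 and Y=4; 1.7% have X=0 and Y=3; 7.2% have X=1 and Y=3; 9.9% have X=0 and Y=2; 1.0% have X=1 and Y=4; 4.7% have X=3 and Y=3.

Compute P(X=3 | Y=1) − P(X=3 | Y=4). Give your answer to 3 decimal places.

P(Y=1) = 0.013 + 0.094 + 0.007 + 0.089 = 0.203; P(X=3 | Y=1) = 0.089/0.203 = 0.4384.
P(Y=4) = 0.007 + 0.010 + 0.064 + 0.092 = 0.173; P(X=3 | Y=4) = 0.092/0.173 = 0.5318.
Difference = -0.093.

-0.093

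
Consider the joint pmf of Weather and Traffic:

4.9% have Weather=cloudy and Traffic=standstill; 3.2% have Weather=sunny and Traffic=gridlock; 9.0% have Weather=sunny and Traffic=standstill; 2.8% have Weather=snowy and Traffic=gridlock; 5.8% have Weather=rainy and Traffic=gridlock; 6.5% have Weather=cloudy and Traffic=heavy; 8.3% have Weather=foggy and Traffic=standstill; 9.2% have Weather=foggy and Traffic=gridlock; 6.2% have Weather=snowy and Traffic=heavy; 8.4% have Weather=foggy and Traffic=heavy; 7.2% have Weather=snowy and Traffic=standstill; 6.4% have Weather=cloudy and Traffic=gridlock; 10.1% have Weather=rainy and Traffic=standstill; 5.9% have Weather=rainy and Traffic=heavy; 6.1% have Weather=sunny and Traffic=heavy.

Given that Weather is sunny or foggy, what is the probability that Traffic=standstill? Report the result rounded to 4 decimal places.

0.3914

P(Weather=sunny) = 0.061 + 0.032 + 0.090 = 0.183.
P(Weather=foggy) = 0.084 + 0.092 + 0.083 = 0.259.
P(Weather ∈ {sunny, foggy}) = 0.183 + 0.259 = 0.442; P(Traffic=standstill, Weather ∈ {sunny, foggy}) = 0.090 + 0.083 = 0.173.
P(Traffic=standstill | Weather ∈ {sunny, foggy}) = 0.173/0.442 = 0.3914.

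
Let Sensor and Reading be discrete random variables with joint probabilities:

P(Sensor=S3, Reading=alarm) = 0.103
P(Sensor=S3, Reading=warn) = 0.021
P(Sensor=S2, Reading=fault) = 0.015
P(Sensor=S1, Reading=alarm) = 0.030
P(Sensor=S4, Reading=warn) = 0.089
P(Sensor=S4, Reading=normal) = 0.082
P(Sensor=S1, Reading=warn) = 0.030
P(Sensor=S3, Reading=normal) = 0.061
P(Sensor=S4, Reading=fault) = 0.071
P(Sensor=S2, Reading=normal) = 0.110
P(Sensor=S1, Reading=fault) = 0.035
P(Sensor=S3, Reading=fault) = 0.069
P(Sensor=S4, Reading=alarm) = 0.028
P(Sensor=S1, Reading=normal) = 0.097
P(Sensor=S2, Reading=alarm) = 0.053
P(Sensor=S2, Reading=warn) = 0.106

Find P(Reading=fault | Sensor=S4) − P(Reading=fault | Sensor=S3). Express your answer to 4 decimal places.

-0.0087

P(Sensor=S4) = 0.082 + 0.089 + 0.028 + 0.071 = 0.270; P(Reading=fault | Sensor=S4) = 0.071/0.270 = 0.26296.
P(Sensor=S3) = 0.061 + 0.021 + 0.103 + 0.069 = 0.254; P(Reading=fault | Sensor=S3) = 0.069/0.254 = 0.27165.
Difference = -0.0087.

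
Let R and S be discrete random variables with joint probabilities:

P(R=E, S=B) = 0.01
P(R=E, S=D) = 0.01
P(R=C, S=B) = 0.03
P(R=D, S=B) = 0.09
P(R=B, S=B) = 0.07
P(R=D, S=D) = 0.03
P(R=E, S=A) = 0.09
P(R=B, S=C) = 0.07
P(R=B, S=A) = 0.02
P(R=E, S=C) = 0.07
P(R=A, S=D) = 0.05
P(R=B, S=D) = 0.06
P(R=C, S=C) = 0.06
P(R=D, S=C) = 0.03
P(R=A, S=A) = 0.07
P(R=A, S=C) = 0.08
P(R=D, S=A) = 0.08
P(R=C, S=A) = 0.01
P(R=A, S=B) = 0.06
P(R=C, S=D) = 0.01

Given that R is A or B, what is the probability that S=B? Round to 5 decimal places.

0.27083

P(R=A) = 0.07 + 0.06 + 0.08 + 0.05 = 0.26.
P(R=B) = 0.02 + 0.07 + 0.07 + 0.06 = 0.22.
P(R ∈ {A, B}) = 0.26 + 0.22 = 0.48; P(S=B, R ∈ {A, B}) = 0.06 + 0.07 = 0.13.
P(S=B | R ∈ {A, B}) = 0.13/0.48 = 0.27083.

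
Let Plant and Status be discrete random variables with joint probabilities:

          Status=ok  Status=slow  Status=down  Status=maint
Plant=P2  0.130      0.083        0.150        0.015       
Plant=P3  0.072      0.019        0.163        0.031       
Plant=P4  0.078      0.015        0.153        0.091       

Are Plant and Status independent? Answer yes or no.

P(Plant=P4) = 0.337 and P(Status=maint) = 0.137, so their product is 0.04617, but P(Plant=P4, Status=maint) = 0.091. Since these differ, Plant and Status are not independent.

no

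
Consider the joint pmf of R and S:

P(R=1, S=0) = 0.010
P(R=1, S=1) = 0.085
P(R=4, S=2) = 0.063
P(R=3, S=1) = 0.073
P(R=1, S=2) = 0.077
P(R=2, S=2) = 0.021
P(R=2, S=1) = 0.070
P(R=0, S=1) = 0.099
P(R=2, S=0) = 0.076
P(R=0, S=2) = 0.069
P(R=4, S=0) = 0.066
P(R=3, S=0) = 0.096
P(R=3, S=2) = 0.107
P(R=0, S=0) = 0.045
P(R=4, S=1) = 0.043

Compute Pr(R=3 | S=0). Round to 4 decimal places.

0.3276

P(S=0) = 0.045 + 0.010 + 0.076 + 0.096 + 0.066 = 0.293.
P(R=3 | S=0) = 0.096/0.293 = 0.3276.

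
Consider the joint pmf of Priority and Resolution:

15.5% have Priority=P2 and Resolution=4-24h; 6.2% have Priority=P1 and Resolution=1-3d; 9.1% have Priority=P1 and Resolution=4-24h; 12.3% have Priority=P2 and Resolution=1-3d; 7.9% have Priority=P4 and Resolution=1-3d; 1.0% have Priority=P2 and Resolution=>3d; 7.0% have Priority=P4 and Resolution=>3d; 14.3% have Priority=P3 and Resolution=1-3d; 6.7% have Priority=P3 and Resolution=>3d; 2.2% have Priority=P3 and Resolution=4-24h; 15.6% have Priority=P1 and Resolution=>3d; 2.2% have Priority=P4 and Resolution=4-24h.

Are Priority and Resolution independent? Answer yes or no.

no

P(Priority=P2) = 0.288 and P(Resolution=>3d) = 0.303, so their product is 0.08726, but P(Priority=P2, Resolution=>3d) = 0.010. Since these differ, Priority and Resolution are not independent.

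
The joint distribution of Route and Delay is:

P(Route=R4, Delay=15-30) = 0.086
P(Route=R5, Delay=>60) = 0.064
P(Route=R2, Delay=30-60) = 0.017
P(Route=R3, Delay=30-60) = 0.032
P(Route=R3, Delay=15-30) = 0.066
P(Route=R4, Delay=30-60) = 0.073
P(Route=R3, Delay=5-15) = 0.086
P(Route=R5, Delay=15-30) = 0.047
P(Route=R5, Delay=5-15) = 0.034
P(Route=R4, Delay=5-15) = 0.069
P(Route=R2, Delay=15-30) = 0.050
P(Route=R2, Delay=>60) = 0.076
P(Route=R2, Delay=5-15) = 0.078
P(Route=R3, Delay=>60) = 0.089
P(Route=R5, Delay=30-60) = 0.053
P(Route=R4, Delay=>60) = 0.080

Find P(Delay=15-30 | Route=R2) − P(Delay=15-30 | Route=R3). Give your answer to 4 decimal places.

P(Route=R2) = 0.078 + 0.050 + 0.017 + 0.076 = 0.221; P(Delay=15-30 | Route=R2) = 0.050/0.221 = 0.22624.
P(Route=R3) = 0.086 + 0.066 + 0.032 + 0.089 = 0.273; P(Delay=15-30 | Route=R3) = 0.066/0.273 = 0.24176.
Difference = -0.0155.

-0.0155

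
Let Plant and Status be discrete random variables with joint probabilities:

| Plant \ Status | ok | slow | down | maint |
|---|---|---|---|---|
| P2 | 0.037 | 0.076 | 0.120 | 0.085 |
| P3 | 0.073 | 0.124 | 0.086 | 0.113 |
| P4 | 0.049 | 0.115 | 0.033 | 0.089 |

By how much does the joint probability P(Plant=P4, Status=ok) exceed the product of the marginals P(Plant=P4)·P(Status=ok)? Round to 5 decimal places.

0.00353

P(Plant=P4) = 0.049 + 0.115 + 0.033 + 0.089 = 0.286.
P(Status=ok) = 0.037 + 0.073 + 0.049 = 0.159.
P(Plant=P4, Status=ok) − P(Plant=P4)P(Status=ok) = 0.049 − 0.286×0.159 = 0.00353.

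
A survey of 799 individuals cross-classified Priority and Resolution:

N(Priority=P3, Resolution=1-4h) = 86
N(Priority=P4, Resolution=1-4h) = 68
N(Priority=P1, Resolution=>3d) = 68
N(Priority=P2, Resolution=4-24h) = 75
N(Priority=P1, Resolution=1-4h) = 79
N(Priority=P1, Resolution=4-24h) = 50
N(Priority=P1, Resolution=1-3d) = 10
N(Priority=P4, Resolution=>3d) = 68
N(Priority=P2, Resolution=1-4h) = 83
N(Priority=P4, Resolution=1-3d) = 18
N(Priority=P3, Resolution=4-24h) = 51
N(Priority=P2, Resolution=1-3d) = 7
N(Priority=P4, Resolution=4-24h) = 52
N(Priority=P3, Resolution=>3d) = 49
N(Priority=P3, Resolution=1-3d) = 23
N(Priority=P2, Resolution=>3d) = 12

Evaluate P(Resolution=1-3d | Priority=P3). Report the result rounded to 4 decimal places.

Total with Priority=P3: 86 + 51 + 23 + 49 = 209.
P(Resolution=1-3d | Priority=P3) = 23/209 = 0.1100.

0.1100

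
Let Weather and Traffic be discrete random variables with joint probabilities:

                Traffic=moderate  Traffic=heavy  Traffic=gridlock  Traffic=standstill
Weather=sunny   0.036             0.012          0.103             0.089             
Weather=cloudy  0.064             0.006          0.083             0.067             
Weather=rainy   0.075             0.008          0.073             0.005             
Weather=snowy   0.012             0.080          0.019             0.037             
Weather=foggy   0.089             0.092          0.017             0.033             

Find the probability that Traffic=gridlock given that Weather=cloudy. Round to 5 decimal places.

0.37727

P(Weather=cloudy) = 0.064 + 0.006 + 0.083 + 0.067 = 0.220.
P(Traffic=gridlock | Weather=cloudy) = 0.083/0.220 = 0.37727.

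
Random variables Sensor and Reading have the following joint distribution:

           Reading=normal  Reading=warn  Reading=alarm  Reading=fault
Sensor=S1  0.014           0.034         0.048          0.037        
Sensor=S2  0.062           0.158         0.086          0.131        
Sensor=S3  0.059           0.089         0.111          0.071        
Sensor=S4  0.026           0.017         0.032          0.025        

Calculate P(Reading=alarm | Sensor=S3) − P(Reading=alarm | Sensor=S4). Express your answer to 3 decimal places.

0.016

P(Sensor=S3) = 0.059 + 0.089 + 0.111 + 0.071 = 0.330; P(Reading=alarm | Sensor=S3) = 0.111/0.330 = 0.3364.
P(Sensor=S4) = 0.026 + 0.017 + 0.032 + 0.025 = 0.100; P(Reading=alarm | Sensor=S4) = 0.032/0.100 = 0.3200.
Difference = 0.016.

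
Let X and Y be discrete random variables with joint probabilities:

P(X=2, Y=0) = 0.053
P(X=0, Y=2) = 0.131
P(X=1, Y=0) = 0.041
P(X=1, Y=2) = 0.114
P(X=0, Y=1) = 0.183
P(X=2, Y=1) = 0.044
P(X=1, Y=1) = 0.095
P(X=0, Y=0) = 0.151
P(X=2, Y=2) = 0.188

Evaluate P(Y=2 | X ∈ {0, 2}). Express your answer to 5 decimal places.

P(X=0) = 0.151 + 0.183 + 0.131 = 0.465.
P(X=2) = 0.053 + 0.044 + 0.188 = 0.285.
P(X ∈ {0, 2}) = 0.465 + 0.285 = 0.750; P(Y=2, X ∈ {0, 2}) = 0.131 + 0.188 = 0.319.
P(Y=2 | X ∈ {0, 2}) = 0.319/0.750 = 0.42533.

0.42533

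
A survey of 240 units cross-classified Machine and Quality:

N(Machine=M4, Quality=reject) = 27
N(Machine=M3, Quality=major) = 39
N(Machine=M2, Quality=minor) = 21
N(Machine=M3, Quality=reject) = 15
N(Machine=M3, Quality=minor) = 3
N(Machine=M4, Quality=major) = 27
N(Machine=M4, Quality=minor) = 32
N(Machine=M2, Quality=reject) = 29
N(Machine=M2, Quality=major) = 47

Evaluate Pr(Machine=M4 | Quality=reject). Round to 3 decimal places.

0.380

Total with Quality=reject: 29 + 15 + 27 = 71.
P(Machine=M4 | Quality=reject) = 27/71 = 0.380.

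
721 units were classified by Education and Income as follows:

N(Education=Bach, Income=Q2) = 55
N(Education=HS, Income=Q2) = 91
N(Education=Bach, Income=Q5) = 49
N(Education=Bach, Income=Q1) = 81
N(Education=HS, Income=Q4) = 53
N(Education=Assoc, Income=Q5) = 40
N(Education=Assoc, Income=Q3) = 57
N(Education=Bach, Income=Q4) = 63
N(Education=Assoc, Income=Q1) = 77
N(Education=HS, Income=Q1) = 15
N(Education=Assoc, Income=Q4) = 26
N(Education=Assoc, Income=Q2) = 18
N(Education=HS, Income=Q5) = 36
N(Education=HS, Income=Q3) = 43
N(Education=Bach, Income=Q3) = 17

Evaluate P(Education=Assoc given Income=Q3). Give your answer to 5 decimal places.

0.48718

Total with Income=Q3: 43 + 57 + 17 = 117.
P(Education=Assoc | Income=Q3) = 57/117 = 0.48718.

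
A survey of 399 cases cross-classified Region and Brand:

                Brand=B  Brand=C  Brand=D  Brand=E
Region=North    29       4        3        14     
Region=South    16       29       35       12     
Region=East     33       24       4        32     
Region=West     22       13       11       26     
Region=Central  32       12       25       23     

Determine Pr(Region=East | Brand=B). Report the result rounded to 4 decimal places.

Total with Brand=B: 29 + 16 + 33 + 22 + 32 = 132.
P(Region=East | Brand=B) = 33/132 = 0.2500.

0.2500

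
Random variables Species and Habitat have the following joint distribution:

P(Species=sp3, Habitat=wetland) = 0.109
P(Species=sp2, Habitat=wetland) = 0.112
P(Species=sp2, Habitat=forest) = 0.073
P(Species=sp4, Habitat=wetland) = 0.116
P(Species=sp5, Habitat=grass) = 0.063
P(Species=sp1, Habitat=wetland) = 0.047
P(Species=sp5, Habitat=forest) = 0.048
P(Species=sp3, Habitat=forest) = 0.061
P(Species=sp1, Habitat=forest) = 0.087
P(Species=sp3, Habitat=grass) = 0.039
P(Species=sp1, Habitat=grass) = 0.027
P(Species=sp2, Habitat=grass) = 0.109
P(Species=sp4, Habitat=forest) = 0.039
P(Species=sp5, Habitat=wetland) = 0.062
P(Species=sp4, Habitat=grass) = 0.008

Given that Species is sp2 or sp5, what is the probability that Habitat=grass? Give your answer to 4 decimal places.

0.3683

P(Species=sp2) = 0.073 + 0.109 + 0.112 = 0.294.
P(Species=sp5) = 0.048 + 0.063 + 0.062 = 0.173.
P(Species ∈ {sp2, sp5}) = 0.294 + 0.173 = 0.467; P(Habitat=grass, Species ∈ {sp2, sp5}) = 0.109 + 0.063 = 0.172.
P(Habitat=grass | Species ∈ {sp2, sp5}) = 0.172/0.467 = 0.3683.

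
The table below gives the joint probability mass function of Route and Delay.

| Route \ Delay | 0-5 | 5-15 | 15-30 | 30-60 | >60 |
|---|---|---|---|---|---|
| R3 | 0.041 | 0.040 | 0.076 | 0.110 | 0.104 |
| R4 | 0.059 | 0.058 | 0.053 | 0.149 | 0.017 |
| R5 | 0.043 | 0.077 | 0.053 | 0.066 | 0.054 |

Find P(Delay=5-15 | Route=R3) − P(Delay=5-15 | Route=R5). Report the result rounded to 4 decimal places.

P(Route=R3) = 0.041 + 0.040 + 0.076 + 0.110 + 0.104 = 0.371; P(Delay=5-15 | Route=R3) = 0.040/0.371 = 0.10782.
P(Route=R5) = 0.043 + 0.077 + 0.053 + 0.066 + 0.054 = 0.293; P(Delay=5-15 | Route=R5) = 0.077/0.293 = 0.26280.
Difference = -0.1550.

-0.1550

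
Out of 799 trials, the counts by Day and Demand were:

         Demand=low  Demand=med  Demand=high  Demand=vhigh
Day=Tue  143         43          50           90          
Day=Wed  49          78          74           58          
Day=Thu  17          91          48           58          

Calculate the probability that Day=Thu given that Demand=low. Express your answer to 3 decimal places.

Total with Demand=low: 143 + 49 + 17 = 209.
P(Day=Thu | Demand=low) = 17/209 = 0.081.

0.081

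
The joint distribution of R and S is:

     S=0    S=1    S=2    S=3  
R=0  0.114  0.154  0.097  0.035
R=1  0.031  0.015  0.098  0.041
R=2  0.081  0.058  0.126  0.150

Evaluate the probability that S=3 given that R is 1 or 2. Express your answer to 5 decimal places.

0.31833

P(R=1) = 0.031 + 0.015 + 0.098 + 0.041 = 0.185.
P(R=2) = 0.081 + 0.058 + 0.126 + 0.150 = 0.415.
P(R ∈ {1, 2}) = 0.185 + 0.415 = 0.600; P(S=3, R ∈ {1, 2}) = 0.041 + 0.150 = 0.191.
P(S=3 | R ∈ {1, 2}) = 0.191/0.600 = 0.31833.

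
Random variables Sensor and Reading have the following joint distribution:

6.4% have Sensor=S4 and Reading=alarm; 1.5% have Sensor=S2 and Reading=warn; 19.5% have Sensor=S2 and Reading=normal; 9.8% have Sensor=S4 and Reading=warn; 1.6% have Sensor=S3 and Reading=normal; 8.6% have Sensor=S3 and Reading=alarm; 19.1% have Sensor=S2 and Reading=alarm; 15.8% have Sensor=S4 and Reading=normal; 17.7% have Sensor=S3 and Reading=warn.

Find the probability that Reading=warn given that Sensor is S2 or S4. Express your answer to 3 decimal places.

0.157

P(Sensor=S2) = 0.195 + 0.015 + 0.191 = 0.401.
P(Sensor=S4) = 0.158 + 0.098 + 0.064 = 0.320.
P(Sensor ∈ {S2, S4}) = 0.401 + 0.320 = 0.721; P(Reading=warn, Sensor ∈ {S2, S4}) = 0.015 + 0.098 = 0.113.
P(Reading=warn | Sensor ∈ {S2, S4}) = 0.113/0.721 = 0.157.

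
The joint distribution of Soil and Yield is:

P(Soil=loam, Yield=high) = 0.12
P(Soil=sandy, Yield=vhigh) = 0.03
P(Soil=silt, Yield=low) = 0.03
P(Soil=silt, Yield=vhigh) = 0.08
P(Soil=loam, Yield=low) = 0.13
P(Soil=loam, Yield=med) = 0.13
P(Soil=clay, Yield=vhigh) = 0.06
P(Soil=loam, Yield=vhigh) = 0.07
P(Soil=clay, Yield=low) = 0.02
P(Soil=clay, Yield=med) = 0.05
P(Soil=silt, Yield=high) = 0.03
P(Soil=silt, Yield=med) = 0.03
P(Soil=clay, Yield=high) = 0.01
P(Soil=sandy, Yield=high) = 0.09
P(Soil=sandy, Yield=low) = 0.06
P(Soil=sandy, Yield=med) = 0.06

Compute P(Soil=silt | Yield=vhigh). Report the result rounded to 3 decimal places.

0.333

P(Yield=vhigh) = 0.03 + 0.07 + 0.06 + 0.08 = 0.24.
P(Soil=silt | Yield=vhigh) = 0.08/0.24 = 0.333.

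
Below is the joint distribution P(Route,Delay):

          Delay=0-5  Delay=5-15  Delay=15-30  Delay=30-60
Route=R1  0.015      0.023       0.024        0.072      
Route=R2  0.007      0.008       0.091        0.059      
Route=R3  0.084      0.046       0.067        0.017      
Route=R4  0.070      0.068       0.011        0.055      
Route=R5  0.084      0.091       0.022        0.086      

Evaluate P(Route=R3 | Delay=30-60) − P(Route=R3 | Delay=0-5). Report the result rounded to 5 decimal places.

-0.26425

P(Delay=30-60) = 0.072 + 0.059 + 0.017 + 0.055 + 0.086 = 0.289; P(Route=R3 | Delay=30-60) = 0.017/0.289 = 0.058824.
P(Delay=0-5) = 0.015 + 0.007 + 0.084 + 0.070 + 0.084 = 0.260; P(Route=R3 | Delay=0-5) = 0.084/0.260 = 0.323077.
Difference = -0.26425.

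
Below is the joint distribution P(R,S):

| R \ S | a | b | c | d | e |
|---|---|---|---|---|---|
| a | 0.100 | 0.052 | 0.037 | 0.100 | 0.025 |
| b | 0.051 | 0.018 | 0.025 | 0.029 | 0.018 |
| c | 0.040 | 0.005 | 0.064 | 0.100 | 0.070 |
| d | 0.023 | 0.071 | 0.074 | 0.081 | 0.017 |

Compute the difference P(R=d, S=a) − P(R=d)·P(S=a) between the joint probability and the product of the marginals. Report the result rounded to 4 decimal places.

P(R=d) = 0.023 + 0.071 + 0.074 + 0.081 + 0.017 = 0.266.
P(S=a) = 0.100 + 0.051 + 0.040 + 0.023 = 0.214.
P(R=d, S=a) − P(R=d)P(S=a) = 0.023 − 0.266×0.214 = -0.0339.

-0.0339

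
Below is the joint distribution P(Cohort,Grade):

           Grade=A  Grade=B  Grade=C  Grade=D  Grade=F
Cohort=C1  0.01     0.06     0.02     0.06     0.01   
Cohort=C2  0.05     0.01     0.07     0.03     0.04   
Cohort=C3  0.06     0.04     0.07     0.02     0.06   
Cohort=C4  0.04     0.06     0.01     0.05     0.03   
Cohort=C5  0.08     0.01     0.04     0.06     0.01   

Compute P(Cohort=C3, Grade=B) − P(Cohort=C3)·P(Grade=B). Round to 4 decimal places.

-0.0050

P(Cohort=C3) = 0.06 + 0.04 + 0.07 + 0.02 + 0.06 = 0.25.
P(Grade=B) = 0.06 + 0.01 + 0.04 + 0.06 + 0.01 = 0.18.
P(Cohort=C3, Grade=B) − P(Cohort=C3)P(Grade=B) = 0.04 − 0.25×0.18 = -0.0050.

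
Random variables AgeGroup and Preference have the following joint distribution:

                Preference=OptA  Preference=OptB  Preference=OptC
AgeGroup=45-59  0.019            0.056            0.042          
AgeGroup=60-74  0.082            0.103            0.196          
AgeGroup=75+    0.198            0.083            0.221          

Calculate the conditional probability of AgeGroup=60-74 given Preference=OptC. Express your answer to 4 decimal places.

0.4270

P(Preference=OptC) = 0.042 + 0.196 + 0.221 = 0.459.
P(AgeGroup=60-74 | Preference=OptC) = 0.196/0.459 = 0.4270.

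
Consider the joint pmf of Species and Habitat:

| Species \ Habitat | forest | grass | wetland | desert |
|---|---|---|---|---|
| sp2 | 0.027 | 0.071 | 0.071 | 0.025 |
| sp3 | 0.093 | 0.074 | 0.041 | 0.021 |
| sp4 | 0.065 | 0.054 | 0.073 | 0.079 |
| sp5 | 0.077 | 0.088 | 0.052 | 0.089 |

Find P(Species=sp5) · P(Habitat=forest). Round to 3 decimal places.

P(Species=sp5) = 0.077 + 0.088 + 0.052 + 0.089 = 0.306.
P(Habitat=forest) = 0.027 + 0.093 + 0.065 + 0.077 = 0.262.
Product: 0.306 × 0.262 = 0.080.

0.080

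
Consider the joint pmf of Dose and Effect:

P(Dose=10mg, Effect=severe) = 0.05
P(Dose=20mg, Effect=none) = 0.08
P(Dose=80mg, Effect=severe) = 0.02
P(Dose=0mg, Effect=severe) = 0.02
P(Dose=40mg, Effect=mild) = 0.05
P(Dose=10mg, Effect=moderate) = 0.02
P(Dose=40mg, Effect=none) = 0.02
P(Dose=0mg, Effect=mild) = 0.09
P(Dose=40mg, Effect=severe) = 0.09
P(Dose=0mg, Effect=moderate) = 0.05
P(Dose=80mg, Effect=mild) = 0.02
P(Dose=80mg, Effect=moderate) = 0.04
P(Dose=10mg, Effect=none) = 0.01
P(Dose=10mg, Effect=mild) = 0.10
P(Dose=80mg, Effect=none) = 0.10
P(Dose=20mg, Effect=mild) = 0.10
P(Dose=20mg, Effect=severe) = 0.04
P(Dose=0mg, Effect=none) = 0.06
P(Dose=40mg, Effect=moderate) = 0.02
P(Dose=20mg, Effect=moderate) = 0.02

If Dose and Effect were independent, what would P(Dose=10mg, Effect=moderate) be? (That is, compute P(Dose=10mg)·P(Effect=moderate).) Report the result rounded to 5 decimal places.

0.02700

P(Dose=10mg) = 0.01 + 0.10 + 0.02 + 0.05 = 0.18.
P(Effect=moderate) = 0.05 + 0.02 + 0.02 + 0.02 + 0.04 = 0.15.
Product: 0.18 × 0.15 = 0.02700.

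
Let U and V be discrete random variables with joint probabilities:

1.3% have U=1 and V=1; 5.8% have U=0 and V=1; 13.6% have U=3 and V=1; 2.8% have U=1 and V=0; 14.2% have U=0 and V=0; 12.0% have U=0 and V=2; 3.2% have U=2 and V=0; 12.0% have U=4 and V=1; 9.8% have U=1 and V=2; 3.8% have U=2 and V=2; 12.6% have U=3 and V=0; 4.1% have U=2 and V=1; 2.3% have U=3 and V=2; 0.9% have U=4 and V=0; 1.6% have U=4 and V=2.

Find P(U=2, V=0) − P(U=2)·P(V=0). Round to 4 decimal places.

-0.0054

P(U=2) = 0.032 + 0.041 + 0.038 = 0.111.
P(V=0) = 0.142 + 0.028 + 0.032 + 0.126 + 0.009 = 0.337.
P(U=2, V=0) − P(U=2)P(V=0) = 0.032 − 0.111×0.337 = -0.0054.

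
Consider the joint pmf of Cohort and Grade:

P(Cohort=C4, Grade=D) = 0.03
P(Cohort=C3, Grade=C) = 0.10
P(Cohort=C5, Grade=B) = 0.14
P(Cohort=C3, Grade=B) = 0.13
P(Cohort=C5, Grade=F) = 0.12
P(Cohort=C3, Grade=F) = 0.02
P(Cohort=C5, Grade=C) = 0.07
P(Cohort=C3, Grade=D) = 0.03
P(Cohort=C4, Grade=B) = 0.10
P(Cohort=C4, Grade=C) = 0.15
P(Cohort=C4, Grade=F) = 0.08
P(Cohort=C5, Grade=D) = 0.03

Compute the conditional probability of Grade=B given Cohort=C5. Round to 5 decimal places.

P(Cohort=C5) = 0.14 + 0.07 + 0.03 + 0.12 = 0.36.
P(Grade=B | Cohort=C5) = 0.14/0.36 = 0.38889.

0.38889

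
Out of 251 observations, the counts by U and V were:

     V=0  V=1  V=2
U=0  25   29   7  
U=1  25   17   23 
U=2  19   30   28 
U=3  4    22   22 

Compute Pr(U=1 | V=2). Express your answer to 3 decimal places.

0.288

Total with V=2: 7 + 23 + 28 + 22 = 80.
P(U=1 | V=2) = 23/80 = 0.288.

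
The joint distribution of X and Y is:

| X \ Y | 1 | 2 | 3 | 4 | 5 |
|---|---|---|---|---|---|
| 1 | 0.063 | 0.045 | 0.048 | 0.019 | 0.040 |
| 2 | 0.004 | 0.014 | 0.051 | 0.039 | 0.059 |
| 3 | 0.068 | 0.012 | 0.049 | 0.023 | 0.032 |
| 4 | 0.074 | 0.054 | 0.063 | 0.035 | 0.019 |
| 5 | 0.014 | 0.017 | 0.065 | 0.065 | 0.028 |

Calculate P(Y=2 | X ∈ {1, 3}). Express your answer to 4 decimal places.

P(X=1) = 0.063 + 0.045 + 0.048 + 0.019 + 0.040 = 0.215.
P(X=3) = 0.068 + 0.012 + 0.049 + 0.023 + 0.032 = 0.184.
P(X ∈ {1, 3}) = 0.215 + 0.184 = 0.399; P(Y=2, X ∈ {1, 3}) = 0.045 + 0.012 = 0.057.
P(Y=2 | X ∈ {1, 3}) = 0.057/0.399 = 0.1429.

0.1429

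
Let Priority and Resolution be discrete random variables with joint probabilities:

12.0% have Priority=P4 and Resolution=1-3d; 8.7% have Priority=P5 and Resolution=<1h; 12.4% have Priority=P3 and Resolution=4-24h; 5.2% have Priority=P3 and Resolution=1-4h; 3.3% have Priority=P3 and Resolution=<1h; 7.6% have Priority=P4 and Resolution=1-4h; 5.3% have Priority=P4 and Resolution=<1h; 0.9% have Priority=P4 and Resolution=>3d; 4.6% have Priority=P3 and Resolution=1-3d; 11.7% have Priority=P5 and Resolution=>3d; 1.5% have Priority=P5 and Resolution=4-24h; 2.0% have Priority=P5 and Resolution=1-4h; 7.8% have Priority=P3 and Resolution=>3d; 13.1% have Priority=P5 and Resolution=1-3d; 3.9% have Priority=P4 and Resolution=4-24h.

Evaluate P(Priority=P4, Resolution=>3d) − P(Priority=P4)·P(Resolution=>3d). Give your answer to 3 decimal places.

P(Priority=P4) = 0.053 + 0.076 + 0.039 + 0.120 + 0.009 = 0.297.
P(Resolution=>3d) = 0.078 + 0.009 + 0.117 = 0.204.
P(Priority=P4, Resolution=>3d) − P(Priority=P4)P(Resolution=>3d) = 0.009 − 0.297×0.204 = -0.052.

-0.052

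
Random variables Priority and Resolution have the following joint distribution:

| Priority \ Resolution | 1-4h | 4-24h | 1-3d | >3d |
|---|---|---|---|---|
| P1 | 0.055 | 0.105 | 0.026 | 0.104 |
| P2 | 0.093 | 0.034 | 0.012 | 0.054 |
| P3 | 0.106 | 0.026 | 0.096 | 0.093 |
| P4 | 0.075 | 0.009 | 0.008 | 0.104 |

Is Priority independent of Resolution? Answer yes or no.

no

P(Priority=P1) = 0.290 and P(Resolution=4-24h) = 0.174, so their product is 0.05046, but P(Priority=P1, Resolution=4-24h) = 0.105. Since these differ, Priority and Resolution are not independent.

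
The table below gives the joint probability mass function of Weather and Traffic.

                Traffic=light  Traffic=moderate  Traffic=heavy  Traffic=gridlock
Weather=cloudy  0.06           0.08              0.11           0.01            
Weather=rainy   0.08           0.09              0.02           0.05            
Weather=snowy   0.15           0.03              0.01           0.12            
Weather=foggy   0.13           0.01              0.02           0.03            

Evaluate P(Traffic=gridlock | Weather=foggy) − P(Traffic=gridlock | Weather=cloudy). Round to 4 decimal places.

P(Weather=foggy) = 0.13 + 0.01 + 0.02 + 0.03 = 0.19; P(Traffic=gridlock | Weather=foggy) = 0.03/0.19 = 0.15789.
P(Weather=cloudy) = 0.06 + 0.08 + 0.11 + 0.01 = 0.26; P(Traffic=gridlock | Weather=cloudy) = 0.01/0.26 = 0.03846.
Difference = 0.1194.

0.1194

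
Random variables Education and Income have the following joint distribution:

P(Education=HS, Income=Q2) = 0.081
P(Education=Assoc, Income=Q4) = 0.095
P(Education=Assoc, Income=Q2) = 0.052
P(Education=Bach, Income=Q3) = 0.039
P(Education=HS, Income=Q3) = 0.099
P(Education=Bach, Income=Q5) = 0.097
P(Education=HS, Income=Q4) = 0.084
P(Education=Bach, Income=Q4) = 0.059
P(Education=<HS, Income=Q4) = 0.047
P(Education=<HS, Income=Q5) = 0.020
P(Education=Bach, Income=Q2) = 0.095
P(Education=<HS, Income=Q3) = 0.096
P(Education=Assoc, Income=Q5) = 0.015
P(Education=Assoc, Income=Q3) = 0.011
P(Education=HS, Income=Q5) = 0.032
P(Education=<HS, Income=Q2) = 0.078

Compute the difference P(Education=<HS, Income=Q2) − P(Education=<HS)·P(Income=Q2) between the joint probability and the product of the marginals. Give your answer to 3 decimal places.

0.004

P(Education=<HS) = 0.078 + 0.096 + 0.047 + 0.020 = 0.241.
P(Income=Q2) = 0.078 + 0.081 + 0.052 + 0.095 = 0.306.
P(Education=<HS, Income=Q2) − P(Education=<HS)P(Income=Q2) = 0.078 − 0.241×0.306 = 0.004.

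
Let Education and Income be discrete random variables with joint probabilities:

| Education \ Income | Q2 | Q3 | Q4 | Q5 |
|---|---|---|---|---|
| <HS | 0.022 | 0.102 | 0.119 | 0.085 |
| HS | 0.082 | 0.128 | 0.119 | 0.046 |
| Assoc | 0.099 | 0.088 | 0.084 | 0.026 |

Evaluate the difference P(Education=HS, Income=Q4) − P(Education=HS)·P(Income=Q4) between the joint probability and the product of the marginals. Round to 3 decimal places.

P(Education=HS) = 0.082 + 0.128 + 0.119 + 0.046 = 0.375.
P(Income=Q4) = 0.119 + 0.119 + 0.084 = 0.322.
P(Education=HS, Income=Q4) − P(Education=HS)P(Income=Q4) = 0.119 − 0.375×0.322 = -0.002.

-0.002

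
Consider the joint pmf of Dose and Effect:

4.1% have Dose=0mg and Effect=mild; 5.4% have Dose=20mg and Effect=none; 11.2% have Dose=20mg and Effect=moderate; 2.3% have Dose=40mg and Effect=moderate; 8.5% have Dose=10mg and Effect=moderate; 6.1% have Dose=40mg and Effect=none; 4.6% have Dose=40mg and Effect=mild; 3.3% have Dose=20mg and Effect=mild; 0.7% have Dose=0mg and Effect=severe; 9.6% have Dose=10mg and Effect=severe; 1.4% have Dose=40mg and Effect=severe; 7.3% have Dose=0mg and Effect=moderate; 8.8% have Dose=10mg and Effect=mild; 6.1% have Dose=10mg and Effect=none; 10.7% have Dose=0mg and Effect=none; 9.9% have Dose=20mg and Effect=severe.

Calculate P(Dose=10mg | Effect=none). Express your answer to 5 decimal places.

0.21555

P(Effect=none) = 0.107 + 0.061 + 0.054 + 0.061 = 0.283.
P(Dose=10mg | Effect=none) = 0.061/0.283 = 0.21555.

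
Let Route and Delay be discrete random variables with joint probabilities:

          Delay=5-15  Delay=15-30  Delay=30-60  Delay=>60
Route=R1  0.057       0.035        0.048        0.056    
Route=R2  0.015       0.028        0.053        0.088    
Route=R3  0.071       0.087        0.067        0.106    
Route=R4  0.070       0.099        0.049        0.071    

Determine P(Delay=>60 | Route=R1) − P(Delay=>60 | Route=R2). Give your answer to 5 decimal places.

P(Route=R1) = 0.057 + 0.035 + 0.048 + 0.056 = 0.196; P(Delay=>60 | Route=R1) = 0.056/0.196 = 0.285714.
P(Route=R2) = 0.015 + 0.028 + 0.053 + 0.088 = 0.184; P(Delay=>60 | Route=R2) = 0.088/0.184 = 0.478261.
Difference = -0.19255.

-0.19255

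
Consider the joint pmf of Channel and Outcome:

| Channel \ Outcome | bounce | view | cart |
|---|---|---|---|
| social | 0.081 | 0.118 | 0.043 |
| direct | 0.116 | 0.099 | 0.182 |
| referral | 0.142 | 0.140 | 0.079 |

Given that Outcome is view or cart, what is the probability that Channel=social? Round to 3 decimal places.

0.244

P(Outcome=view) = 0.118 + 0.099 + 0.140 = 0.357.
P(Outcome=cart) = 0.043 + 0.182 + 0.079 = 0.304.
P(Outcome ∈ {view, cart}) = 0.357 + 0.304 = 0.661; P(Channel=social, Outcome ∈ {view, cart}) = 0.118 + 0.043 = 0.161.
P(Channel=social | Outcome ∈ {view, cart}) = 0.161/0.661 = 0.244.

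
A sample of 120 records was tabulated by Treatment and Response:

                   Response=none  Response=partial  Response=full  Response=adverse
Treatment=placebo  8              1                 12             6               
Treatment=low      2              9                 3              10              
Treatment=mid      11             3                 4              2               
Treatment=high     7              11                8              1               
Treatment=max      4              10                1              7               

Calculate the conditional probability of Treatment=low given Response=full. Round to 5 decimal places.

0.10714

Total with Response=full: 12 + 3 + 4 + 8 + 1 = 28.
P(Treatment=low | Response=full) = 3/28 = 0.10714.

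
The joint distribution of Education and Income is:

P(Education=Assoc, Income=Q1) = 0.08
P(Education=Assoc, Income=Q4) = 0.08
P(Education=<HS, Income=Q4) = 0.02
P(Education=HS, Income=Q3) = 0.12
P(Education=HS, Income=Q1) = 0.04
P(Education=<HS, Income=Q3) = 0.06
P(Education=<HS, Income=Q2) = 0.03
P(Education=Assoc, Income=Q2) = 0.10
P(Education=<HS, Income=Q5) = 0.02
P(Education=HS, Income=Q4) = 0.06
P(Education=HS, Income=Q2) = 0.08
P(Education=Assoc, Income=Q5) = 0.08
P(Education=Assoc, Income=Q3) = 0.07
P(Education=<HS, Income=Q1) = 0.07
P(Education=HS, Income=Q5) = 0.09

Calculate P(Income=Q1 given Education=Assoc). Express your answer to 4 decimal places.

P(Education=Assoc) = 0.08 + 0.10 + 0.07 + 0.08 + 0.08 = 0.41.
P(Income=Q1 | Education=Assoc) = 0.08/0.41 = 0.1951.

0.1951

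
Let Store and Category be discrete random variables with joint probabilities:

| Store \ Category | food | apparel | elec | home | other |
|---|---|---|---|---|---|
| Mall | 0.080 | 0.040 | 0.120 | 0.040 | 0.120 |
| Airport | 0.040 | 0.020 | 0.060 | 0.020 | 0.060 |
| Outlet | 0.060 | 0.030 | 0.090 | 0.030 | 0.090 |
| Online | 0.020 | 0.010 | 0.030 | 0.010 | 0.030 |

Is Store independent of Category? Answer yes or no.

yes

Every cell satisfies P(Store,Category) = P(Store)·P(Category). For instance P(Store=Online) = 0.100, P(Category=home) = 0.100, and 0.100×0.100 = 0.010 matches the joint entry. So Store and Category are independent.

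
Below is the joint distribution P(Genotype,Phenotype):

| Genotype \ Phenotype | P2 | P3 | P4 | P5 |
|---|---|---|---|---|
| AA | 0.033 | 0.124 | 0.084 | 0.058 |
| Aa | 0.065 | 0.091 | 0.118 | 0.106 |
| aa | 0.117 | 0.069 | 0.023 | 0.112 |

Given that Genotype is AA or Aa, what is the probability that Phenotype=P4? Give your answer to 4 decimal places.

P(Genotype=AA) = 0.033 + 0.124 + 0.084 + 0.058 = 0.299.
P(Genotype=Aa) = 0.065 + 0.091 + 0.118 + 0.106 = 0.380.
P(Genotype ∈ {AA, Aa}) = 0.299 + 0.380 = 0.679; P(Phenotype=P4, Genotype ∈ {AA, Aa}) = 0.084 + 0.118 = 0.202.
P(Phenotype=P4 | Genotype ∈ {AA, Aa}) = 0.202/0.679 = 0.2975.

0.2975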